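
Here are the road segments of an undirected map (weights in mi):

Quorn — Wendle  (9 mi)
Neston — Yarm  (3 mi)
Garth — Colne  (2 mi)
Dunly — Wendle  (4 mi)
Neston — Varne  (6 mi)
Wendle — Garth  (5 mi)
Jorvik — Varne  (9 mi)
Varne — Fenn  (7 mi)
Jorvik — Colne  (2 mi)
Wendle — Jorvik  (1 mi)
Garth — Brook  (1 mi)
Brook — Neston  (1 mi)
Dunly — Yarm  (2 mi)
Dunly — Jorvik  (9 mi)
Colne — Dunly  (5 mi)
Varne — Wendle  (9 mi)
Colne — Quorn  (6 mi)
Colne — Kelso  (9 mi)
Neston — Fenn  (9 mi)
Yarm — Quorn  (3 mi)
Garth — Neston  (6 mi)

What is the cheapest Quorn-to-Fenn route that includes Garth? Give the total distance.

Best Quorn to Garth: Quorn → Colne → Garth costing 8
Best Garth to Fenn: Garth → Brook → Neston → Fenn costing 11
Total via Garth: 8 + 11 = 19 mi.

19 mi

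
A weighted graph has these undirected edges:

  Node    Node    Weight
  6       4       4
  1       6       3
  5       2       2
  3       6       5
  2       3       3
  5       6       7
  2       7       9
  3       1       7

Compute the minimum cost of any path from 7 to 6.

17

Compare a few routes:
7 → 2 → 5 → 6: 9+2+7 = 18
7 → 2 → 3 → 6: 9+3+5 = 17
Cheapest is 7 → 2 → 3 → 6 at 17.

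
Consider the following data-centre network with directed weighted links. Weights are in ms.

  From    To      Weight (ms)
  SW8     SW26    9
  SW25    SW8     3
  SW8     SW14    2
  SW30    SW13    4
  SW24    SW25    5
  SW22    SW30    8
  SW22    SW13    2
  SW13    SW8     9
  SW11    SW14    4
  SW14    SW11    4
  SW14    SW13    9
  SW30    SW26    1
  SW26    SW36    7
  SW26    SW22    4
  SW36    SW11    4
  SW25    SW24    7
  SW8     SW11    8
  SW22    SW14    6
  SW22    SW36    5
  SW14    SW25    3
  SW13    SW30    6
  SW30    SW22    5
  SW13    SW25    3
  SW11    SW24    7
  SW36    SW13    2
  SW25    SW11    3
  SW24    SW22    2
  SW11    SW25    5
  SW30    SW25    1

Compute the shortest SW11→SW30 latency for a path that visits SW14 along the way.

Best SW11 to SW14: SW11–SW14 costing 4
Shortest SW14→SW30: SW14–SW13–SW30 = 15
Total via SW14: 4 + 15 = 19 ms.

19 ms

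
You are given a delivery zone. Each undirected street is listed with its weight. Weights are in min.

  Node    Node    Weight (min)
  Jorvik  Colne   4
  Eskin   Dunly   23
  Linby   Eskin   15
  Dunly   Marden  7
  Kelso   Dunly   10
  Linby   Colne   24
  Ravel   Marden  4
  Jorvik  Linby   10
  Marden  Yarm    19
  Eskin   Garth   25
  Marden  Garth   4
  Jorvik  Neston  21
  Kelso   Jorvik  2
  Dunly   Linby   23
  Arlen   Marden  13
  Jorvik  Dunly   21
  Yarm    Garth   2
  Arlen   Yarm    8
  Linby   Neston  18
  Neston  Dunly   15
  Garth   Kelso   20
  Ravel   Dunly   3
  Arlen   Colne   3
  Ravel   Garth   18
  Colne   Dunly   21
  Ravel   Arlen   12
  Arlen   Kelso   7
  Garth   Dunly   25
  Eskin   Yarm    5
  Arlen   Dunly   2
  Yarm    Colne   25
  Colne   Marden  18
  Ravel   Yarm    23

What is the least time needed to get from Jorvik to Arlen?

7 min

Shortest distances from Jorvik:
Jorvik: 0
Kelso: 2  (via Jorvik)
Colne: 4  (via Jorvik)
Arlen: 7  (via Colne)
Shortest route: Jorvik–Colne–Arlen = 7 min.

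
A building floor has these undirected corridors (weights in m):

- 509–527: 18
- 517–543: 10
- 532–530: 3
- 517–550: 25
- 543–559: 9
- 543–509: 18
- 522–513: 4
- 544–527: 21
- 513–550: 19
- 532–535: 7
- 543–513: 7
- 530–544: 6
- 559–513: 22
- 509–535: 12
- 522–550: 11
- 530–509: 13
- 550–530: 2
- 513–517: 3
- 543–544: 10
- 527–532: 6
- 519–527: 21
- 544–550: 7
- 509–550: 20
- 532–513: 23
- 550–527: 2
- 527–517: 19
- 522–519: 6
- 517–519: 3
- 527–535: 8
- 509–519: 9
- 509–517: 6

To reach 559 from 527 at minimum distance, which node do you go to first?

Enumerating some paths:
527 → 550 → 544 → 543 → 559: 2+7+10+9 = 28
527 → 550 → 530 → 544 → 543 → 559: 2+2+6+10+9 = 29
527 → 532 → 530 → 544 → 543 → 559: 6+3+6+10+9 = 34
527 → 550 → 522 → 513 → 543 → 559: 2+11+4+7+9 = 33
Cheapest is 527 → 550 → 544 → 543 → 559 at 28 m.
So from 527 the first move is to 550.

550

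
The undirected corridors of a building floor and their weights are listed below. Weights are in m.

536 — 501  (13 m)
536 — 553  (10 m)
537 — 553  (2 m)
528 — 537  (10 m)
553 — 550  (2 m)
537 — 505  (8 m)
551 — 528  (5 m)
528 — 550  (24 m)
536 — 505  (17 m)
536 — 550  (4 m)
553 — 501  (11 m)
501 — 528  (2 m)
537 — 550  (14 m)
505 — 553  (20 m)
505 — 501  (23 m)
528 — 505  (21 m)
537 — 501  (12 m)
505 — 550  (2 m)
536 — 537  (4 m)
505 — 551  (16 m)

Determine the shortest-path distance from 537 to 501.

Settle nodes by increasing distance from 537:
537: 0
553: 2  (via 537)
536: 4  (via 537)
550: 4  (via 553)
505: 6  (via 550)
528: 10  (via 537)
501: 12  (via 537)
Shortest route: 537–501 = 12 m.

12 m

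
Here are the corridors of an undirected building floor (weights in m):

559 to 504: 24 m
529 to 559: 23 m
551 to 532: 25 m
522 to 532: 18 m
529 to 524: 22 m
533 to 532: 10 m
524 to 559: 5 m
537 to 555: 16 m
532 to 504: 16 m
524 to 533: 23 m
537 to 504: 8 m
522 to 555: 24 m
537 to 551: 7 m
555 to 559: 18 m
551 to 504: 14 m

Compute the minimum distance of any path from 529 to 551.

Enumerating some paths:
529 - 559 - 504 - 551: 23+24+14 = 61
529 - 559 - 555 - 537 - 551: 23+18+16+7 = 64
529 - 559 - 504 - 537 - 551: 23+24+8+7 = 62
The minimum is 61 m via 529 - 559 - 504 - 551.

61 m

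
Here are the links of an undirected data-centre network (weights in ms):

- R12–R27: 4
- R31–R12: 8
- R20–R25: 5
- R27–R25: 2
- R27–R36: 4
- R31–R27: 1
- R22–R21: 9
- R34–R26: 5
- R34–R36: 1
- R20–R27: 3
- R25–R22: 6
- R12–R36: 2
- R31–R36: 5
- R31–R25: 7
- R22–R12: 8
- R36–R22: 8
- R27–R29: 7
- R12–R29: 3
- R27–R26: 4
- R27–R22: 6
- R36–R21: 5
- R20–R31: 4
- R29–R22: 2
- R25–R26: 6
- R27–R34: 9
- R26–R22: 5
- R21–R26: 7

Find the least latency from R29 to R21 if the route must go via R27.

16 ms

Shortest R29→R27: R29 → R27 = 7
Shortest R27→R21: R27 → R36 → R21 = 9
Total via R27: 7 + 9 = 16 ms.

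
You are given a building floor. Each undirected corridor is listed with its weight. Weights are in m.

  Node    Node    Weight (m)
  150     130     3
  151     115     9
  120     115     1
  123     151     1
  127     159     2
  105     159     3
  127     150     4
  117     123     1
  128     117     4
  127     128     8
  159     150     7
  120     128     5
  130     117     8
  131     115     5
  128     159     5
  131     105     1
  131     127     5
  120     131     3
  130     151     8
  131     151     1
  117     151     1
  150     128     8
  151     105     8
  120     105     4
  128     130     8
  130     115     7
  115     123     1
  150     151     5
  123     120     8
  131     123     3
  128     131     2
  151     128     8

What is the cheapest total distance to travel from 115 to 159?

7 m

Running Dijkstra from 115:
115: 0
123: 1  (via 115)
120: 1  (via 115)
117: 2  (via 123)
151: 2  (via 123)
131: 3  (via 151)
105: 4  (via 131)
128: 5  (via 131)
150: 7  (via 151)
159: 7  (via 105)
Shortest route: 115 → 123 → 151 → 131 → 105 → 159 = 7 m.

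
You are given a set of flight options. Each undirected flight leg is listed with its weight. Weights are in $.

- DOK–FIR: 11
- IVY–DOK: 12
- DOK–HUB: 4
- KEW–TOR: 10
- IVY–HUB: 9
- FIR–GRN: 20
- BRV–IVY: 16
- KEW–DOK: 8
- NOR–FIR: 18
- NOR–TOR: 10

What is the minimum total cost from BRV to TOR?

$46

Compare a few routes:
BRV → IVY → HUB → DOK → KEW → TOR: 16+9+4+8+10 = 47
BRV → IVY → DOK → KEW → TOR: 16+12+8+10 = 46
The minimum is $46 via BRV → IVY → DOK → KEW → TOR.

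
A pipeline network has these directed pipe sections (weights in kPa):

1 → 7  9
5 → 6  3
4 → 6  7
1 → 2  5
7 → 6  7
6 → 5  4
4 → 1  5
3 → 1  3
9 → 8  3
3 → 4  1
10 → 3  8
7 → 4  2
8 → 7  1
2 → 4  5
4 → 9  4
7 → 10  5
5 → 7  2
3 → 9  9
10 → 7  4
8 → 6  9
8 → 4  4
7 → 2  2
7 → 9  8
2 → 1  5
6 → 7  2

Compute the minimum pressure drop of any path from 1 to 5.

20 kPa

Running Dijkstra from 1:
1: 0
2: 5  (via 1)
7: 9  (via 1)
4: 10  (via 2)
9: 14  (via 4)
10: 14  (via 7)
6: 16  (via 7)
8: 17  (via 9)
5: 20  (via 6)
Shortest route: 1–7–6–5 = 20 kPa.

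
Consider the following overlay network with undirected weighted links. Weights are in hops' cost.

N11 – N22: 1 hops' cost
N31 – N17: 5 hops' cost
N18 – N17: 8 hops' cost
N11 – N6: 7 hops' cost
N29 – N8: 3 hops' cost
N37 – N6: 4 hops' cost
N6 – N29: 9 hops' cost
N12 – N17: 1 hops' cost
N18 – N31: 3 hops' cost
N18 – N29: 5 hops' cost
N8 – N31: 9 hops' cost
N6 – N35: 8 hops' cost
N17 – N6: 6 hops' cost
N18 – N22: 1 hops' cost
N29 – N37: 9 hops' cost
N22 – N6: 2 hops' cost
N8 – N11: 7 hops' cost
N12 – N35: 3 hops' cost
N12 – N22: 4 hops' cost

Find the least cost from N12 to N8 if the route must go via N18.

Shortest N12→N18: N12–N22–N18 = 5
Best N18 to N8: N18–N29–N8 costing 8
Total via N18: 5 + 8 = 13 hops' cost.

13 hops' cost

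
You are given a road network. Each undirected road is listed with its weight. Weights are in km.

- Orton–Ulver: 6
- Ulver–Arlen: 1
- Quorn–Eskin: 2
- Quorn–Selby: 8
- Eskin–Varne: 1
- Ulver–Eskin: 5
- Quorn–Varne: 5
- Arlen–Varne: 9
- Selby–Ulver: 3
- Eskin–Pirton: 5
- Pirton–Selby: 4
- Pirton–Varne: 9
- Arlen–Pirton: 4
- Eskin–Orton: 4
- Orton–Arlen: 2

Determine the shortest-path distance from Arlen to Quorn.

Running Dijkstra from Arlen:
Arlen: 0
Ulver: 1  (via Arlen)
Orton: 2  (via Arlen)
Selby: 4  (via Ulver)
Pirton: 4  (via Arlen)
Eskin: 6  (via Ulver)
Varne: 7  (via Eskin)
Quorn: 8  (via Eskin)
Shortest route: Arlen → Ulver → Eskin → Quorn = 8 km.

8 km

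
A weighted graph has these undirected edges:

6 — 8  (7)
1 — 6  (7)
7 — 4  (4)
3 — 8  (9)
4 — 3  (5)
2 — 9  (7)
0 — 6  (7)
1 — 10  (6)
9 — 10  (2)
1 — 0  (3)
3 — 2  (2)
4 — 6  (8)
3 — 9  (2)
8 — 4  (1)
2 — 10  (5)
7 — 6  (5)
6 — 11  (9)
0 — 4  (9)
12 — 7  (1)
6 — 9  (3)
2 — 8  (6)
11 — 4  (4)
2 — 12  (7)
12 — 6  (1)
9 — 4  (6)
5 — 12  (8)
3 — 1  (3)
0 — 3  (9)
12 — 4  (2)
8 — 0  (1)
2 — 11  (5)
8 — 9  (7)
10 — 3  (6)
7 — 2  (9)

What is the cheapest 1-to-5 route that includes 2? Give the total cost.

Shortest 1→2: 1–3–2 = 5
Shortest 2→5: 2–12–5 = 15
Total via 2: 5 + 15 = 20.

20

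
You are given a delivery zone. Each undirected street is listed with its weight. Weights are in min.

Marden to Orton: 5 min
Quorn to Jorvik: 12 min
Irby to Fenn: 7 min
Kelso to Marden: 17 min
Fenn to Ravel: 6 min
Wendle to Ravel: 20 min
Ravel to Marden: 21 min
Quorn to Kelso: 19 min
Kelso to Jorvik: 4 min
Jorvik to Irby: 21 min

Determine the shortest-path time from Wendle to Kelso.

58 min

Compare a few routes:
Wendle - Ravel - Fenn - Irby - Jorvik - Quorn - Kelso: 20+6+7+21+12+19 = 85
Wendle - Ravel - Marden - Kelso: 20+21+17 = 58
The minimum is 58 min via Wendle - Ravel - Marden - Kelso.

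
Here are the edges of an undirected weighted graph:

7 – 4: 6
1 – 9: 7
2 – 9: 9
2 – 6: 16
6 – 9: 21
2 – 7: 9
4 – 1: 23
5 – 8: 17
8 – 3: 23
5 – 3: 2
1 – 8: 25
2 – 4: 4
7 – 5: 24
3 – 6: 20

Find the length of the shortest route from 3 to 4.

Running Dijkstra from 3:
3: 0
5: 2  (via 3)
8: 19  (via 5)
6: 20  (via 3)
7: 26  (via 5)
4: 32  (via 7)
Shortest route: 3–5–7–4 = 32.

32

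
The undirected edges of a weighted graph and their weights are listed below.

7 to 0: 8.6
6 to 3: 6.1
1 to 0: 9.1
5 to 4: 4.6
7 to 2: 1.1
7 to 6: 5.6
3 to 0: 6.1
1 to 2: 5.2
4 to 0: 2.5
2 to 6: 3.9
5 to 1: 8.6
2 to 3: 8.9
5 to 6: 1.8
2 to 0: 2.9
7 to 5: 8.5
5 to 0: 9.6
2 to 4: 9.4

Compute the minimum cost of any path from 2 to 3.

Settle nodes by increasing distance from 2:
2: 0
7: 1.1  (via 2)
0: 2.9  (via 2)
6: 3.9  (via 2)
1: 5.2  (via 2)
4: 5.4  (via 0)
5: 5.7  (via 6)
3: 8.9  (via 2)
Shortest route: 2 → 3 = 8.9.

8.9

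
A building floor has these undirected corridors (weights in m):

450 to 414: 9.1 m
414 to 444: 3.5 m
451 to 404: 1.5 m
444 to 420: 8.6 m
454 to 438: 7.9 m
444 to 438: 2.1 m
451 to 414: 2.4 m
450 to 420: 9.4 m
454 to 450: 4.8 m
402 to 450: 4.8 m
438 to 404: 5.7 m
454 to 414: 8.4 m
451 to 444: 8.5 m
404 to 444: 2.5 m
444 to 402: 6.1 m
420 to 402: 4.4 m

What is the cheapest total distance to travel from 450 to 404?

13 m

Shortest distances from 450:
450: 0
402: 4.8  (via 450)
454: 4.8  (via 450)
414: 9.1  (via 450)
420: 9.2  (via 402)
444: 10.9  (via 402)
451: 11.5  (via 414)
438: 12.7  (via 454)
404: 13  (via 451)
Shortest route: 450 → 414 → 451 → 404 = 13 m.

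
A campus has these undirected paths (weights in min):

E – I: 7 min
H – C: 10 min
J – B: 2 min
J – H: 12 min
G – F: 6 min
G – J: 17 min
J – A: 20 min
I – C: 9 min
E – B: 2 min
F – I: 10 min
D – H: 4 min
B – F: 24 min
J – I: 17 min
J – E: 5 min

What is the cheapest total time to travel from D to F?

33 min

Candidate routes:
D - H - J - B - E - I - F: 4+12+2+2+7+10 = 37
D - H - C - I - F: 4+10+9+10 = 33
D - H - J - E - I - F: 4+12+5+7+10 = 38
The minimum is 33 min via D - H - C - I - F.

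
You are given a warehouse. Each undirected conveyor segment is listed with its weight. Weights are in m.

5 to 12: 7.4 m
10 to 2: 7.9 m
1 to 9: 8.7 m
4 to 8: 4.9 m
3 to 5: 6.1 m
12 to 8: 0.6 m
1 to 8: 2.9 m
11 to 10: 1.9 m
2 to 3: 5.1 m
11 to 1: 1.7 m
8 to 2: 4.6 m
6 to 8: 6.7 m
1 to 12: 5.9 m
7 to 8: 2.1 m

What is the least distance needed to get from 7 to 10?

8.6 m

Compare a few routes:
7–8–1–11–10: 2.1+2.9+1.7+1.9 = 8.6
7–8–2–10: 2.1+4.6+7.9 = 14.6
7–8–12–1–11–10: 2.1+0.6+5.9+1.7+1.9 = 12.2
Cheapest is 7–8–1–11–10 at 8.6 m.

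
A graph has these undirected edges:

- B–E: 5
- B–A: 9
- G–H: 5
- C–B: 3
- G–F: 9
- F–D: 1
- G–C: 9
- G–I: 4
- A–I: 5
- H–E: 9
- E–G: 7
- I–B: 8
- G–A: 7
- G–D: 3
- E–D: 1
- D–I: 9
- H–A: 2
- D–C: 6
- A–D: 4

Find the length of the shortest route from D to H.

6

Settle nodes by increasing distance from D:
D: 0
E: 1  (via D)
F: 1  (via D)
G: 3  (via D)
A: 4  (via D)
B: 6  (via E)
C: 6  (via D)
H: 6  (via A)
Shortest route: D → A → H = 6.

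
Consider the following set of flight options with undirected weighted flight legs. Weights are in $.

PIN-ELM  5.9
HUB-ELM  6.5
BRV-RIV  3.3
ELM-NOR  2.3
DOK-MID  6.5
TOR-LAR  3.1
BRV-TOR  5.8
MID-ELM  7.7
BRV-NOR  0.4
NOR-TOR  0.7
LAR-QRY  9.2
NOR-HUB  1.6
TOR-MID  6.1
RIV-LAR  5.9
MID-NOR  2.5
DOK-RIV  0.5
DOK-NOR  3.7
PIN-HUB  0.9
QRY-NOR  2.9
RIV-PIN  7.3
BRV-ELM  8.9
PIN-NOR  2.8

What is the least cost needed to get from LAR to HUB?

$5.4

Running Dijkstra from LAR:
LAR: 0
TOR: 3.1  (via LAR)
NOR: 3.8  (via TOR)
BRV: 4.2  (via NOR)
HUB: 5.4  (via NOR)
Shortest route: LAR–TOR–NOR–HUB = $5.4.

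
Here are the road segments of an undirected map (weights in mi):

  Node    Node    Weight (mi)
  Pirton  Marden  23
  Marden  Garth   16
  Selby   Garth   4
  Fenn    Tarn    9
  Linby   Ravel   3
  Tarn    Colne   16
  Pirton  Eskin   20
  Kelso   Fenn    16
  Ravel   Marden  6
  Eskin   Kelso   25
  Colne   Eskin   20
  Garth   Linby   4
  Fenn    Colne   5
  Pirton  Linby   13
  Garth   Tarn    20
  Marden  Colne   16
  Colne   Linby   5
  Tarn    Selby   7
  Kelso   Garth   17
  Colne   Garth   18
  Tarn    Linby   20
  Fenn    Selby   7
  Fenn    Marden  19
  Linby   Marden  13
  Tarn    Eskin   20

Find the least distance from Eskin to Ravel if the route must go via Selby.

38 mi

Best Eskin to Selby: Eskin → Tarn → Selby costing 27
Best Selby to Ravel: Selby → Garth → Linby → Ravel costing 11
Total via Selby: 27 + 11 = 38 mi.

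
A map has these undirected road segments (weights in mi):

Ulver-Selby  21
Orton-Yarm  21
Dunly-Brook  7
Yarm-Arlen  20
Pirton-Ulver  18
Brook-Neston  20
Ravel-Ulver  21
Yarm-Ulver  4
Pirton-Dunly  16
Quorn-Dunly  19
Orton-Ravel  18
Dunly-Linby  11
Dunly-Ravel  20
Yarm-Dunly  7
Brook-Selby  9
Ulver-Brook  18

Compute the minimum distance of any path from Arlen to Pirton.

Compare a few routes:
Arlen → Yarm → Ulver → Pirton: 20+4+18 = 42
Arlen → Yarm → Dunly → Pirton: 20+7+16 = 43
Cheapest is Arlen → Yarm → Ulver → Pirton at 42 mi.

42 mi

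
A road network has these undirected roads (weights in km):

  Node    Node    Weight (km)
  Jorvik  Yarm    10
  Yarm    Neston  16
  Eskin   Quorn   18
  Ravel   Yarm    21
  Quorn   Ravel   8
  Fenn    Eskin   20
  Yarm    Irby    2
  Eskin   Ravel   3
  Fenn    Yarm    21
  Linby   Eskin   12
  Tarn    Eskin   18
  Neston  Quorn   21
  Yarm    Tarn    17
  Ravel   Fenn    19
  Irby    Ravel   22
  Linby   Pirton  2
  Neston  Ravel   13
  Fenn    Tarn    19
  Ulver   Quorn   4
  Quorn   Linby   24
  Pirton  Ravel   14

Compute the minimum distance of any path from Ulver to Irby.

Enumerating some paths:
Ulver - Quorn - Ravel - Irby: 4+8+22 = 34
Ulver - Quorn - Neston - Yarm - Irby: 4+21+16+2 = 43
Ulver - Quorn - Ravel - Neston - Yarm - Irby: 4+8+13+16+2 = 43
Ulver - Quorn - Ravel - Yarm - Irby: 4+8+21+2 = 35
Cheapest is Ulver - Quorn - Ravel - Irby at 34 km.

34 km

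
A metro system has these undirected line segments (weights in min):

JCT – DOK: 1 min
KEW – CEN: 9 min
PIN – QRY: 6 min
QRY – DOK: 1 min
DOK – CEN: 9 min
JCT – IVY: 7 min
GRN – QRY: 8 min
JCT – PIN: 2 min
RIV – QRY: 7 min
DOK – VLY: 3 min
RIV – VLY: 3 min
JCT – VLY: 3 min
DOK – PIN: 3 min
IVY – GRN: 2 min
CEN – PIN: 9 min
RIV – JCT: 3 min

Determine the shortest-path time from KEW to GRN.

27 min

Running Dijkstra from KEW:
KEW: 0
CEN: 9  (via KEW)
DOK: 18  (via CEN)
PIN: 18  (via CEN)
JCT: 19  (via DOK)
QRY: 19  (via DOK)
VLY: 21  (via DOK)
RIV: 22  (via JCT)
IVY: 26  (via JCT)
GRN: 27  (via QRY)
Shortest route: KEW → CEN → DOK → QRY → GRN = 27 min.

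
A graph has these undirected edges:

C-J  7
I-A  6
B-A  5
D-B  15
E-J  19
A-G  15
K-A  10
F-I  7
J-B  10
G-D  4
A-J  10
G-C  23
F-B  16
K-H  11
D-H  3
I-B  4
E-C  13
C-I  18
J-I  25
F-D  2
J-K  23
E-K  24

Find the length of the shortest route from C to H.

30

Running Dijkstra from C:
C: 0
J: 7  (via C)
E: 13  (via C)
A: 17  (via J)
B: 17  (via J)
I: 18  (via C)
G: 23  (via C)
F: 25  (via I)
D: 27  (via G)
K: 27  (via A)
H: 30  (via D)
Shortest route: C → G → D → H = 30.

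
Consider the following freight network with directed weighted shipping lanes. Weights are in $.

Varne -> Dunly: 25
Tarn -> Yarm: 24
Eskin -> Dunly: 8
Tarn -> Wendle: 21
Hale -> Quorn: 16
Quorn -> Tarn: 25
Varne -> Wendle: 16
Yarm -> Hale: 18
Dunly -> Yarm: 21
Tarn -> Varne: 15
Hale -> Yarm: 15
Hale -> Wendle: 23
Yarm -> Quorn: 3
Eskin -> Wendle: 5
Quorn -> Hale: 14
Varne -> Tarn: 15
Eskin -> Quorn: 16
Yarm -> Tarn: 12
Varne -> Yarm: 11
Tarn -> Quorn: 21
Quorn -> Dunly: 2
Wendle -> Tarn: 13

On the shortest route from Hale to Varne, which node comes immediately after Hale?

Compare a few routes:
Hale–Yarm–Quorn–Tarn–Varne: 15+3+25+15 = 58
Hale–Quorn–Tarn–Varne: 16+25+15 = 56
Hale–Wendle–Tarn–Varne: 23+13+15 = 51
Hale–Yarm–Tarn–Varne: 15+12+15 = 42
Cheapest is Hale–Yarm–Tarn–Varne at $42.
So from Hale the first move is to Yarm.

Yarm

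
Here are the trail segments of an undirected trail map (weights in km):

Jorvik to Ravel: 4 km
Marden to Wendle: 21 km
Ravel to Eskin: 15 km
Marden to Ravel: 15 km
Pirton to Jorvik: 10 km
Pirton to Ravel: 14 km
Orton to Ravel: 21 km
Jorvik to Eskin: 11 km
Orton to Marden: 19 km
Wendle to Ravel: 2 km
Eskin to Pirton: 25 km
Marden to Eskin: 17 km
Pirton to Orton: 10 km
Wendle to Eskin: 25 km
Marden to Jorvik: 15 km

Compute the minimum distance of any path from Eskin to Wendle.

17 km

Settle nodes by increasing distance from Eskin:
Eskin: 0
Jorvik: 11  (via Eskin)
Ravel: 15  (via Eskin)
Wendle: 17  (via Ravel)
Shortest route: Eskin → Ravel → Wendle = 17 km.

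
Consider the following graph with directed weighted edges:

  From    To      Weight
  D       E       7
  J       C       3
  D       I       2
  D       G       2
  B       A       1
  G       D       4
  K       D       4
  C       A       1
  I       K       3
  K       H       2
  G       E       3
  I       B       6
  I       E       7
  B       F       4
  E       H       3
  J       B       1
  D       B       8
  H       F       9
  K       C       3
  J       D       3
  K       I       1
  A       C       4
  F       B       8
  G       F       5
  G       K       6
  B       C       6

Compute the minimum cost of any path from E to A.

21

Candidate routes:
E → H → F → B → C → A: 3+9+8+6+1 = 27
E → H → F → B → A: 3+9+8+1 = 21
The minimum is 21 via E → H → F → B → A.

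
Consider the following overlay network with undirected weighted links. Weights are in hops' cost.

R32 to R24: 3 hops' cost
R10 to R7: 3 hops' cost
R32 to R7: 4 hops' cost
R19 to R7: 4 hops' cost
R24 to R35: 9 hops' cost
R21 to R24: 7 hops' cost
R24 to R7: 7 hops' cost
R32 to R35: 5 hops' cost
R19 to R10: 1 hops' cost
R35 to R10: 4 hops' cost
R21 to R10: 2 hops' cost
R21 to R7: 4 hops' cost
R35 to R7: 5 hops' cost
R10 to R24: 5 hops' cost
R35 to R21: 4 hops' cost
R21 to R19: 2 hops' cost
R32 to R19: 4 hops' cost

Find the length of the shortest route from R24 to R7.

7 hops' cost

Candidate routes:
R24 - R10 - R7: 5+3 = 8
R24 - R10 - R19 - R7: 5+1+4 = 10
R24 - R7: 7 = 7
R24 - R10 - R21 - R7: 5+2+4 = 11
The minimum is 7 hops' cost via R24 - R7.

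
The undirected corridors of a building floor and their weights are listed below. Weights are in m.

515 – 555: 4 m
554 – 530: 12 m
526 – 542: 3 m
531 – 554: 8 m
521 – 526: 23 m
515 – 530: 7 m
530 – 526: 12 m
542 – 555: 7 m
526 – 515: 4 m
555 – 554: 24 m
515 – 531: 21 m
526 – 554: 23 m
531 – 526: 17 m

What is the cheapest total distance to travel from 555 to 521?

Running Dijkstra from 555:
555: 0
515: 4  (via 555)
542: 7  (via 555)
526: 8  (via 515)
530: 11  (via 515)
554: 23  (via 530)
531: 25  (via 515)
521: 31  (via 526)
Shortest route: 555–515–526–521 = 31 m.

31 m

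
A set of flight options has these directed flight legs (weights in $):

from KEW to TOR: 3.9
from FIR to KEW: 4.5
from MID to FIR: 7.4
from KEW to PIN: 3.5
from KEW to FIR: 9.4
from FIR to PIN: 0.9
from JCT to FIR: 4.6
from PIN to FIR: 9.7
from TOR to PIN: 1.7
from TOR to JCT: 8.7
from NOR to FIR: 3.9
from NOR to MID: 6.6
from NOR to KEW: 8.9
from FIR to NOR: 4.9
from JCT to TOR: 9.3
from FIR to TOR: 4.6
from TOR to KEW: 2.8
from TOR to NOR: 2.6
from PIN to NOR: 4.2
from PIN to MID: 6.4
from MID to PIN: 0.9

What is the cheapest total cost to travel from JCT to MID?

$11.9

Shortest distances from JCT:
JCT: 0
FIR: 4.6  (via JCT)
PIN: 5.5  (via FIR)
KEW: 9.1  (via FIR)
TOR: 9.2  (via FIR)
NOR: 9.5  (via FIR)
MID: 11.9  (via PIN)
Shortest route: JCT–FIR–PIN–MID = $11.9.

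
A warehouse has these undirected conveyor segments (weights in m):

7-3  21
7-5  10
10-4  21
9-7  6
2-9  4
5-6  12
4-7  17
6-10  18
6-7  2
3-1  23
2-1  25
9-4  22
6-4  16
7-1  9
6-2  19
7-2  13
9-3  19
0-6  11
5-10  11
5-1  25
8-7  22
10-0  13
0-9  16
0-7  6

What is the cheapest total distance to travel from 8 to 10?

41 m

Running Dijkstra from 8:
8: 0
7: 22  (via 8)
6: 24  (via 7)
0: 28  (via 7)
9: 28  (via 7)
1: 31  (via 7)
2: 32  (via 9)
5: 32  (via 7)
4: 39  (via 7)
10: 41  (via 0)
Shortest route: 8 → 7 → 0 → 10 = 41 m.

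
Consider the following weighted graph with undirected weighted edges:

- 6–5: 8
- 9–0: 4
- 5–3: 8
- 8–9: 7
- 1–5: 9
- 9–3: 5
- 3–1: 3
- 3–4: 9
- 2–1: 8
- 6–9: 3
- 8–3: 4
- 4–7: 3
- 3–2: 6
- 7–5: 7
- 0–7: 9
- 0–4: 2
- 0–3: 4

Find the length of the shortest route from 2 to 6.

Enumerating some paths:
2 → 3 → 9 → 6: 6+5+3 = 14
2 → 1 → 3 → 9 → 6: 8+3+5+3 = 19
2 → 3 → 0 → 9 → 6: 6+4+4+3 = 17
2 → 3 → 8 → 9 → 6: 6+4+7+3 = 20
Cheapest is 2 → 3 → 9 → 6 at 14.

14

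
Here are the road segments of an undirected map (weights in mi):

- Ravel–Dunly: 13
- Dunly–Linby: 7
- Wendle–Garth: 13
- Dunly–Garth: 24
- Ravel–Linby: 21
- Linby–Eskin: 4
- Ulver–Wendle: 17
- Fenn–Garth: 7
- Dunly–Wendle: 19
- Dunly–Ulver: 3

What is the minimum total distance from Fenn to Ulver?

34 mi

Shortest distances from Fenn:
Fenn: 0
Garth: 7  (via Fenn)
Wendle: 20  (via Garth)
Dunly: 31  (via Garth)
Ulver: 34  (via Dunly)
Shortest route: Fenn–Garth–Dunly–Ulver = 34 mi.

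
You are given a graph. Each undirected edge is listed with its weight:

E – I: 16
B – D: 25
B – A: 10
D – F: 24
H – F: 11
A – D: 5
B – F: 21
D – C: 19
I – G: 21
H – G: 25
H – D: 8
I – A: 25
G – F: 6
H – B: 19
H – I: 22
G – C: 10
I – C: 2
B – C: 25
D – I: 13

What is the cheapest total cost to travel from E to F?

Settle nodes by increasing distance from E:
E: 0
I: 16  (via E)
C: 18  (via I)
G: 28  (via C)
D: 29  (via I)
A: 34  (via D)
F: 34  (via G)
Shortest route: E–I–C–G–F = 34.

34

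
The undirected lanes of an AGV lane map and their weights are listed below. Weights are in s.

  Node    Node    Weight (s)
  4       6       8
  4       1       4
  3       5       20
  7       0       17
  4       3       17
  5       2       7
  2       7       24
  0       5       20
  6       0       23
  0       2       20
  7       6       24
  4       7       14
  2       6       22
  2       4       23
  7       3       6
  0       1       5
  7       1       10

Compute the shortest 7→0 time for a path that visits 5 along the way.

46 s

Shortest 7→5: 7–3–5 = 26
Shortest 5→0: 5–0 = 20
Total via 5: 26 + 20 = 46 s.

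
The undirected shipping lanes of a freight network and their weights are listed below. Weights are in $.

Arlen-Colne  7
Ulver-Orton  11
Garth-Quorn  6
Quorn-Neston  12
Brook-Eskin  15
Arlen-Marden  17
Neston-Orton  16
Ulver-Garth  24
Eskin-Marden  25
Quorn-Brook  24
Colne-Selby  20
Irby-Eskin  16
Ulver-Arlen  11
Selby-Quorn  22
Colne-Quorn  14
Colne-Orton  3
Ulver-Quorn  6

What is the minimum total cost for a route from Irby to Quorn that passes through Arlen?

$75

Best Irby to Arlen: Irby → Eskin → Marden → Arlen costing 58
Shortest Arlen→Quorn: Arlen → Ulver → Quorn = 17
Total via Arlen: 58 + 17 = $75.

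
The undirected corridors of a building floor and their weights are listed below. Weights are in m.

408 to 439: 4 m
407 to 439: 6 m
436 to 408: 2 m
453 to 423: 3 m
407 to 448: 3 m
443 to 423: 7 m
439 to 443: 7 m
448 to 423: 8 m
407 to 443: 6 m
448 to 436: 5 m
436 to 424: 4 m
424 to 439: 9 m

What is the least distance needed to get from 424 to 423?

Settle nodes by increasing distance from 424:
424: 0
436: 4  (via 424)
408: 6  (via 436)
448: 9  (via 436)
439: 9  (via 424)
407: 12  (via 448)
443: 16  (via 439)
423: 17  (via 448)
Shortest route: 424 → 436 → 448 → 423 = 17 m.

17 m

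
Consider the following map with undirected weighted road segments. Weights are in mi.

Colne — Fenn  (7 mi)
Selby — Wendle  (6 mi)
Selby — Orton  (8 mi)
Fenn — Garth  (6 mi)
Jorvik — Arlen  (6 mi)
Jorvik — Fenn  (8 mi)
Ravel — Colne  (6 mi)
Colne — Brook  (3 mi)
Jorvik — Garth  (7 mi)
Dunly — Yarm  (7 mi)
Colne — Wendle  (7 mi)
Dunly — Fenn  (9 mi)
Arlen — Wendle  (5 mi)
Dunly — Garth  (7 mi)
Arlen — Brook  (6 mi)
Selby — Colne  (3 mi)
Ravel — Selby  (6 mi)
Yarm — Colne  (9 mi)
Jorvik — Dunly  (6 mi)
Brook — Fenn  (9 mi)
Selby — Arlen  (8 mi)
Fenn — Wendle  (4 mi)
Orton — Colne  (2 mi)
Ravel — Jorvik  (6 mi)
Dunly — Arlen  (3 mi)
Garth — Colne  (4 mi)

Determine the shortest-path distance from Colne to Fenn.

Candidate routes:
Colne - Garth - Fenn: 4+6 = 10
Colne - Wendle - Fenn: 7+4 = 11
Colne - Brook - Fenn: 3+9 = 12
Colne - Fenn: 7 = 7
Cheapest is Colne - Fenn at 7 mi.

7 mi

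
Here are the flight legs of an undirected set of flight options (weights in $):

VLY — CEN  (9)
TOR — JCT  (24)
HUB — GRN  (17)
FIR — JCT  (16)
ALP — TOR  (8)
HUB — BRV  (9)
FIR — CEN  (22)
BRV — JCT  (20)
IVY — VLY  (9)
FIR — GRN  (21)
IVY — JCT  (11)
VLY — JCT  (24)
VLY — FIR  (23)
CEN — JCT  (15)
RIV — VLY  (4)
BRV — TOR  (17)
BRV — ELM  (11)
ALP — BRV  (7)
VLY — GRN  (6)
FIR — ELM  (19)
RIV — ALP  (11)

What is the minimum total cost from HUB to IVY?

$32

Enumerating some paths:
HUB → BRV → JCT → IVY: 9+20+11 = 40
HUB → GRN → VLY → IVY: 17+6+9 = 32
HUB → BRV → ALP → RIV → VLY → IVY: 9+7+11+4+9 = 40
The minimum is $32 via HUB → GRN → VLY → IVY.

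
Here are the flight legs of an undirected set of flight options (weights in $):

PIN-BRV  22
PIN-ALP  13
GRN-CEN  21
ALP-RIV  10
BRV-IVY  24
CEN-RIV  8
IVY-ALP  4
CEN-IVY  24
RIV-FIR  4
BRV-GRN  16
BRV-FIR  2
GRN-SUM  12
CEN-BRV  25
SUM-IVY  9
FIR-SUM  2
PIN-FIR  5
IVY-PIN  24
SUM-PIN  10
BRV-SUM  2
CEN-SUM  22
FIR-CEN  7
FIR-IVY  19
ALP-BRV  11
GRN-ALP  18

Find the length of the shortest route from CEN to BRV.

$9

Settle nodes by increasing distance from CEN:
CEN: 0
FIR: 7  (via CEN)
RIV: 8  (via CEN)
BRV: 9  (via FIR)
Shortest route: CEN–FIR–BRV = $9.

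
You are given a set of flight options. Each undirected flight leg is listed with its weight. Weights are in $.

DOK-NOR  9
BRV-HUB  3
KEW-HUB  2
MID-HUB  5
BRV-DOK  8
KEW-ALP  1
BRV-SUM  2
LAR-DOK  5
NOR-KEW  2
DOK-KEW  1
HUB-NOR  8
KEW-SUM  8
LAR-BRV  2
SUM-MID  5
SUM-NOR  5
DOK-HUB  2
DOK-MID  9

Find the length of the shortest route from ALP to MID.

Shortest distances from ALP:
ALP: 0
KEW: 1  (via ALP)
DOK: 2  (via KEW)
HUB: 3  (via KEW)
NOR: 3  (via KEW)
BRV: 6  (via HUB)
LAR: 7  (via DOK)
SUM: 8  (via NOR)
MID: 8  (via HUB)
Shortest route: ALP → KEW → HUB → MID = $8.

$8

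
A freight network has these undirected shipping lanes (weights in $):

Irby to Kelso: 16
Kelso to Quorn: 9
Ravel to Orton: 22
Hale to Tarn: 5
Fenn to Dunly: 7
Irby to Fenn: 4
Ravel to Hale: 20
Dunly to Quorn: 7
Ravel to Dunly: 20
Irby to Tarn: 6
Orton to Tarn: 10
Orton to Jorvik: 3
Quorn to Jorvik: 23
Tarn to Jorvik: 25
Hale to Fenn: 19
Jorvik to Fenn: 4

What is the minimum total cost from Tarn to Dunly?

Enumerating some paths:
Tarn - Hale - Fenn - Dunly: 5+19+7 = 31
Tarn - Irby - Fenn - Dunly: 6+4+7 = 17
Tarn - Orton - Jorvik - Fenn - Dunly: 10+3+4+7 = 24
The minimum is $17 via Tarn - Irby - Fenn - Dunly.

$17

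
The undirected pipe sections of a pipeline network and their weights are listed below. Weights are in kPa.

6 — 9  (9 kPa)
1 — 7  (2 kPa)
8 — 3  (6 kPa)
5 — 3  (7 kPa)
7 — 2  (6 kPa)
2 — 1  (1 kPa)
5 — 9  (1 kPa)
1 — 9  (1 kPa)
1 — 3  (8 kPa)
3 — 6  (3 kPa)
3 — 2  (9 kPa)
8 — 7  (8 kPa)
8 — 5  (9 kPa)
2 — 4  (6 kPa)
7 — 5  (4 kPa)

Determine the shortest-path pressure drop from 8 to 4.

Running Dijkstra from 8:
8: 0
3: 6  (via 8)
7: 8  (via 8)
5: 9  (via 8)
6: 9  (via 3)
1: 10  (via 7)
9: 10  (via 5)
2: 11  (via 1)
4: 17  (via 2)
Shortest route: 8 → 7 → 1 → 2 → 4 = 17 kPa.

17 kPa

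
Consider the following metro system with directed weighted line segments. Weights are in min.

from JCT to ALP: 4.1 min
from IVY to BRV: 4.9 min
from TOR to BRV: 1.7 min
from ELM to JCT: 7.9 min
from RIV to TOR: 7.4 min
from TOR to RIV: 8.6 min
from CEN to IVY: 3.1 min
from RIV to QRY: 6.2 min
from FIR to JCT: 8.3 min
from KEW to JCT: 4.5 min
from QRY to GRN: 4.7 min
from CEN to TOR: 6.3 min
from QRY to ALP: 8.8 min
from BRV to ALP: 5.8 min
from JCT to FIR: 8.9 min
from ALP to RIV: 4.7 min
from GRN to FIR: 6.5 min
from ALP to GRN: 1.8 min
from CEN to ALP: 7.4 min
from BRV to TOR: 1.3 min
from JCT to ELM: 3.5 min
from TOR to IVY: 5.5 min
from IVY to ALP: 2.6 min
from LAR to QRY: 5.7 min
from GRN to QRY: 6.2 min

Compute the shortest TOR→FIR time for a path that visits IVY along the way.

Best TOR to IVY: TOR → IVY costing 5.5
Best IVY to FIR: IVY → ALP → GRN → FIR costing 10.9
Total via IVY: 5.5 + 10.9 = 16.4 min.

16.4 min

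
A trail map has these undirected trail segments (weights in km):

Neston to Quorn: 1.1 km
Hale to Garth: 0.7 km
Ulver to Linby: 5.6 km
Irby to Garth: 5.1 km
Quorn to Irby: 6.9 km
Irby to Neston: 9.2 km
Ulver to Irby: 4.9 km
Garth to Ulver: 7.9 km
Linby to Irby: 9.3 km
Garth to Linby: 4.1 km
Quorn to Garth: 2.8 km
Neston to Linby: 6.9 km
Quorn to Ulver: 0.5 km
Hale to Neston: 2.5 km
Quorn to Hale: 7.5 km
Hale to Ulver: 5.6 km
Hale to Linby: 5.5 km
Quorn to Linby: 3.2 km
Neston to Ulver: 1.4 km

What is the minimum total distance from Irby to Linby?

8.6 km

Compare a few routes:
Irby - Ulver - Quorn - Linby: 4.9+0.5+3.2 = 8.6
Irby - Linby: 9.3 = 9.3
Irby - Quorn - Linby: 6.9+3.2 = 10.1
Irby - Garth - Linby: 5.1+4.1 = 9.2
The minimum is 8.6 km via Irby - Ulver - Quorn - Linby.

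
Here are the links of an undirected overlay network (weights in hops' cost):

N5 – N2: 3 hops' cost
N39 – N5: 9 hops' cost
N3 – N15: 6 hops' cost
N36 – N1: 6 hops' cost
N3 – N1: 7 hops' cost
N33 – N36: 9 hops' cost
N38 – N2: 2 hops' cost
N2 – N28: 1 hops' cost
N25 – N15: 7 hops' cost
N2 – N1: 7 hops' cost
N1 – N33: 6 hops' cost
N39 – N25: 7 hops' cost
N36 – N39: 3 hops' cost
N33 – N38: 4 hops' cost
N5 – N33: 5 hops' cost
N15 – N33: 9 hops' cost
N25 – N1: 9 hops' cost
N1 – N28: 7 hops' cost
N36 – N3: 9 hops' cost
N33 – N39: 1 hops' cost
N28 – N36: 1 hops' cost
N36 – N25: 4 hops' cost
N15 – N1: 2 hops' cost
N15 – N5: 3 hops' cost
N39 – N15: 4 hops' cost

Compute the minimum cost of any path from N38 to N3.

13 hops' cost

Shortest distances from N38:
N38: 0
N2: 2  (via N38)
N28: 3  (via N2)
N33: 4  (via N38)
N36: 4  (via N28)
N39: 5  (via N33)
N5: 5  (via N2)
N15: 8  (via N5)
N25: 8  (via N36)
N1: 9  (via N2)
N3: 13  (via N36)
Shortest route: N38–N2–N28–N36–N3 = 13 hops' cost.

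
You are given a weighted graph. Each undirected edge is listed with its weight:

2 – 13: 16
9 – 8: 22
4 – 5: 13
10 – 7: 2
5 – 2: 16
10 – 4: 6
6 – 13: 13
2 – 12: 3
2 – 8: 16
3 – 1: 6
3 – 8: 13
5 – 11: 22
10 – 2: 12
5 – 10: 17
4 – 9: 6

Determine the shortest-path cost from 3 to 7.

Shortest distances from 3:
3: 0
1: 6  (via 3)
8: 13  (via 3)
2: 29  (via 8)
12: 32  (via 2)
9: 35  (via 8)
4: 41  (via 9)
10: 41  (via 2)
7: 43  (via 10)
Shortest route: 3–8–2–10–7 = 43.

43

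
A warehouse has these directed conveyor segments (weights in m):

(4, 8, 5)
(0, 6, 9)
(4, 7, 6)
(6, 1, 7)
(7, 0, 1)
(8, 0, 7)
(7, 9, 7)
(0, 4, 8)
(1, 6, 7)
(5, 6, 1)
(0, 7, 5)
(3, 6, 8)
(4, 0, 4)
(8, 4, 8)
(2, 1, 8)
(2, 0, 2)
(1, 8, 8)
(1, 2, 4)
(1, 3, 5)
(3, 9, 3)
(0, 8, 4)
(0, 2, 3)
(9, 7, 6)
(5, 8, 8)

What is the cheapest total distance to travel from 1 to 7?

11 m

Running Dijkstra from 1:
1: 0
2: 4  (via 1)
3: 5  (via 1)
0: 6  (via 2)
6: 7  (via 1)
8: 8  (via 1)
9: 8  (via 3)
7: 11  (via 0)
Shortest route: 1 → 2 → 0 → 7 = 11 m.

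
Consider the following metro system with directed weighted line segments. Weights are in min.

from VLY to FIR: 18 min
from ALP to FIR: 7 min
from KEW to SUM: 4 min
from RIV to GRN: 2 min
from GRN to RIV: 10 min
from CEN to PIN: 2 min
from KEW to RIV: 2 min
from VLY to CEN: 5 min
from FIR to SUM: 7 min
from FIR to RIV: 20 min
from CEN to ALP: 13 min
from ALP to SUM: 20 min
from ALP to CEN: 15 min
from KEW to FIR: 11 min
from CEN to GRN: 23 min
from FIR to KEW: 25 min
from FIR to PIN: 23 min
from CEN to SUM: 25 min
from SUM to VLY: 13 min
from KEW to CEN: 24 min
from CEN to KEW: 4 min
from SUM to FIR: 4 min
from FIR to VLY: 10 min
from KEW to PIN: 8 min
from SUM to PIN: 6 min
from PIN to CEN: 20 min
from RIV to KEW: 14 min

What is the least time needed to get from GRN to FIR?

32 min

Settle nodes by increasing distance from GRN:
GRN: 0
RIV: 10  (via GRN)
KEW: 24  (via RIV)
SUM: 28  (via KEW)
PIN: 32  (via KEW)
FIR: 32  (via SUM)
Shortest route: GRN → RIV → KEW → SUM → FIR = 32 min.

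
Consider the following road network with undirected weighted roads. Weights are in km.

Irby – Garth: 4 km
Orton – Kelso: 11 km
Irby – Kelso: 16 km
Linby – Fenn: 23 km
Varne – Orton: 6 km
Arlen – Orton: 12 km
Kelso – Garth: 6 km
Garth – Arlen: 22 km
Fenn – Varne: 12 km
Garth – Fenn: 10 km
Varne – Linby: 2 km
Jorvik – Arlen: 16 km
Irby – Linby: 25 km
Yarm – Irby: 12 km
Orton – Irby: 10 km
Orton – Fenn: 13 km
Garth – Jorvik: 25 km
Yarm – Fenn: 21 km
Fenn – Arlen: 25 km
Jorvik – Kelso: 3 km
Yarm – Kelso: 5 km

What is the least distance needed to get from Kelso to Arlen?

19 km

Candidate routes:
Kelso - Garth - Arlen: 6+22 = 28
Kelso - Orton - Arlen: 11+12 = 23
Kelso - Jorvik - Arlen: 3+16 = 19
The minimum is 19 km via Kelso - Jorvik - Arlen.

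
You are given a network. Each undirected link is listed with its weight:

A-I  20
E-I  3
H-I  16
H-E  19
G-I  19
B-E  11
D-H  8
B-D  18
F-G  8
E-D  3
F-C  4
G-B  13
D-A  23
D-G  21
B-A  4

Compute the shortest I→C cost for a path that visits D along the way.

39

Best I to D: I → E → D costing 6
Best D to C: D → G → F → C costing 33
Total via D: 6 + 33 = 39.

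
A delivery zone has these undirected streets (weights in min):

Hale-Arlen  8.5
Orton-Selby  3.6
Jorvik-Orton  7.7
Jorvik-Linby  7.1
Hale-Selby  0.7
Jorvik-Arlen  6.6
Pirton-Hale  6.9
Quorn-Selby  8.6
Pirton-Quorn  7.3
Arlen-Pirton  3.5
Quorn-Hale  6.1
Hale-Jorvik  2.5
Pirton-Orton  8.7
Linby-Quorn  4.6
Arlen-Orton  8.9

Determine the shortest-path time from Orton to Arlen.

Shortest distances from Orton:
Orton: 0
Selby: 3.6  (via Orton)
Hale: 4.3  (via Selby)
Jorvik: 6.8  (via Hale)
Pirton: 8.7  (via Orton)
Arlen: 8.9  (via Orton)
Shortest route: Orton → Arlen = 8.9 min.

8.9 min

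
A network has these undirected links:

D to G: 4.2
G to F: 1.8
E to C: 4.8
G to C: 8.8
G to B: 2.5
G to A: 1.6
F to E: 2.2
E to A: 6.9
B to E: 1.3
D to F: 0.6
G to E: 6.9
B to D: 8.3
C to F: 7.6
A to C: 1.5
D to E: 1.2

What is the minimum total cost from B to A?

4.1

Enumerating some paths:
B → E → F → G → A: 1.3+2.2+1.8+1.6 = 6.9
B → G → A: 2.5+1.6 = 4.1
B → E → D → F → G → A: 1.3+1.2+0.6+1.8+1.6 = 6.5
Cheapest is B → G → A at 4.1.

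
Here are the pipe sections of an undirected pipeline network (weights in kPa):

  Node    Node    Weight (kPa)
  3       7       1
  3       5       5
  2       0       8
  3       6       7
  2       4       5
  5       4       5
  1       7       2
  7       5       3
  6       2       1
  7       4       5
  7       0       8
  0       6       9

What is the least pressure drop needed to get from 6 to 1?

10 kPa

Enumerating some paths:
6 → 2 → 4 → 5 → 7 → 1: 1+5+5+3+2 = 16
6 → 3 → 7 → 1: 7+1+2 = 10
6 → 3 → 5 → 7 → 1: 7+5+3+2 = 17
6 → 2 → 4 → 7 → 1: 1+5+5+2 = 13
Cheapest is 6 → 3 → 7 → 1 at 10 kPa.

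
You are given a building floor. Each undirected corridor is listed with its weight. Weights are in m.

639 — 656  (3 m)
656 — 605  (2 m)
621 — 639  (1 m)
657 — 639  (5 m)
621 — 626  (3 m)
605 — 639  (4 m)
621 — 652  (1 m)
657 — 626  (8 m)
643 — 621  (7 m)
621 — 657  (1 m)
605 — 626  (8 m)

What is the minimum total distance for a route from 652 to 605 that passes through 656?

Best 652 to 656: 652 → 621 → 639 → 656 costing 5
Best 656 to 605: 656 → 605 costing 2
Total via 656: 5 + 2 = 7 m.

7 m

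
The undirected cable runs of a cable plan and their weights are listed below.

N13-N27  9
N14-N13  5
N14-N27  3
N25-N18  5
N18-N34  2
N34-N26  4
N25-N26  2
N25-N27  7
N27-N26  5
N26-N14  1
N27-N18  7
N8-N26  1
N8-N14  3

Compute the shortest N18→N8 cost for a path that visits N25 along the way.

Shortest N18→N25: N18–N25 = 5
Shortest N25→N8: N25–N26–N8 = 3
Total via N25: 5 + 3 = 8.

8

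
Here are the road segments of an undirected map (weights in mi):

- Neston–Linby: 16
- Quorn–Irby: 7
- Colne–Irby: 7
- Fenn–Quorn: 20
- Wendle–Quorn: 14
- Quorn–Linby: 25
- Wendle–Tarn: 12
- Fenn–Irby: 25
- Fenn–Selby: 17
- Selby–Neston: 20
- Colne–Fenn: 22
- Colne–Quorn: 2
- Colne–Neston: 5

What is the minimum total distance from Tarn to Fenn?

46 mi

Running Dijkstra from Tarn:
Tarn: 0
Wendle: 12  (via Tarn)
Quorn: 26  (via Wendle)
Colne: 28  (via Quorn)
Irby: 33  (via Quorn)
Neston: 33  (via Colne)
Fenn: 46  (via Quorn)
Shortest route: Tarn → Wendle → Quorn → Fenn = 46 mi.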